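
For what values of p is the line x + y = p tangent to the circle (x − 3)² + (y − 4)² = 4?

The line touches the circle iff its distance from (3, 4) is 2:
|1·3 + 1·4 − p| / √2 = 2
|p − (7)| = 2√2.

p = 7 ± 2√2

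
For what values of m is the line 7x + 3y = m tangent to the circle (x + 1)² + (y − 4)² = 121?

The line touches the circle iff its distance from (−1, 4) is 11:
|7·(−1) + 3·4 − m| / √58 = 11
|m − (5)| = 11√58.

m = 5 ± 11√58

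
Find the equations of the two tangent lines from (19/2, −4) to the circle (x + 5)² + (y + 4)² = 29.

2x − 5y = 39 and 2x + 5y = −1

Let a tangent through (19/2, −4) have slope m. Its distance from (−5, −4) must equal √29:
[m·(−29/2) − (0)]² = 29(m² + 1)
25m² − 4 = 0, so m = 2/5 or m = −2/5.
With m = 2/5: 2x − 5y = 39. With m = −2/5: 2x + 5y = −1.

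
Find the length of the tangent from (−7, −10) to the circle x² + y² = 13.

With centre O = (0, 0), |OP|² = 149 and r² = 13.
The tangent meets the radius at right angles, so tangent² = |PO|² − r² = 149 − 13 = 136.

2√34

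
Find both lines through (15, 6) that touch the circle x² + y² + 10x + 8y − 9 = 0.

x − 7y = −27 and x − y = 9

Let a tangent through (15, 6) have slope m. Its distance from (−5, −4) must equal 5√2:
(−20m − (−10))² = 50(m² + 1)
7m² − 8m + 1 = 0, so m = 1/7 or m = 1.
With m = 1/7: x − 7y = −27. With m = 1: x − y = 9.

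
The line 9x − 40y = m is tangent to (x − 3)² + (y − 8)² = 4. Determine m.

For a tangent, require d(centre, line) = r = 2.
|9·3 − 40·8 − m| / √1681 = 2
|m − (−293)| = 2·41, so m = −211 or m = −375.

m = −375 or m = −211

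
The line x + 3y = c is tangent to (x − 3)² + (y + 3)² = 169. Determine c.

Tangency holds when the distance from the centre (3, −3) to the line equals the radius 13:
|1·3 + 3·(−3) − c| / √10 = 13
|c − (−6)| = 13√10.

c = −6 ± 13√10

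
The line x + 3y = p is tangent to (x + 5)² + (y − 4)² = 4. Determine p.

The line touches the circle iff its distance from (−5, 4) is 2:
|1·(−5) + 3·4 − p| / √10 = 2
|p − (7)| = 2√10.

p = 7 ± 2√10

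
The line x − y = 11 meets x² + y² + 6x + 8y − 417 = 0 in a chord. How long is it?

The distance from (−3, −4) to the line is 10/√2, and r² = 442.
Half the chord is √(r² − d²) = √(392), so the full chord is 28√2.

28√2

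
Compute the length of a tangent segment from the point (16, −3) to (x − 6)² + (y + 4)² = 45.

2√14

With centre O = (6, −4), |OP|² = 101 and r² = 45.
Power of the point: PT² = |PO|² − r² = 56, so PT = 2√14.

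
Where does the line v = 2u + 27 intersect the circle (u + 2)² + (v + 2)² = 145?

Express v = 2u + 27 and substitute into the circle:
5u² + 120u + 700 = 0  ⟹  u² + 24u + 140 = 0
u = −10 or u = −14, giving (−10, 7) and (−14, −1).

(−14, −1) and (−10, 7)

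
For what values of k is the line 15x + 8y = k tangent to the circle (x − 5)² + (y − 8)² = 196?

k = −99 or k = 377

Tangency holds when the distance from the centre (5, 8) to the line equals the radius 14:
|15·5 + 8·8 − k| / √289 = 14
|k − (139)| = 14·17, so k = 377 or k = −99.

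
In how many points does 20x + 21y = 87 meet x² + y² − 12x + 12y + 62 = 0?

Centre (6, −6), r² = 10. Distance² from centre to line = (−93)²/841 = 8649/841.
Since d² > r², the line lies outside the circle.

0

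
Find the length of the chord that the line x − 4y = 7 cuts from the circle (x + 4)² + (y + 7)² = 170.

The distance from (−4, −7) to the line is 17/√17, and r² = 170.
Half the chord is √(r² − d²) = √(153), so the full chord is 6√17.

6√17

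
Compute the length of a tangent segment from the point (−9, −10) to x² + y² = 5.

The centre is (0, 0) and r = √5. The square of the distance from P to the centre is 81 + 100 = 181.
By the tangent–radius right angle, tangent length = √(|PO|² − r²) = √176 = 4√11.

4√11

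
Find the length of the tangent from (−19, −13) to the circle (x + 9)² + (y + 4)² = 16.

The centre is (−9, −4) and r = 4. The square of the distance from P to the centre is 100 + 81 = 181.
The tangent meets the radius at right angles, so tangent² = |PO|² − r² = 181 − 16 = 165.

√165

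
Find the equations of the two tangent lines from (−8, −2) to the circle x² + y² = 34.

Let a tangent through (−8, −2) have slope m. Its distance from (0, 0) must equal √34:
(8m − (2))² = 34(m² + 1)
15m² − 16m − 15 = 0, so m = −3/5 or m = 5/3.
With m = −3/5: 3x + 5y = −34. With m = 5/3: 5x − 3y = −34.

3x + 5y = −34 and 5x − 3y = −34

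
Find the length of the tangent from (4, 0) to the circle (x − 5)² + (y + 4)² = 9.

2√2

Centre (5, −4), r² = 9. |PO|² = (−1)² + (4)² = 17.
The tangent meets the radius at right angles, so tangent² = |PO|² − r² = 17 − 9 = 8.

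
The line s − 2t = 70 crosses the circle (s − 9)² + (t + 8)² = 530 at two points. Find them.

Express t = (−70 + s)/2 and substitute into the circle:
5s² − 180s + 1120 = 0  ⟹  s² − 36s + 224 = 0
s = 28 or s = 8, giving (28, −21) and (8, −31).

(8, −31) and (28, −21)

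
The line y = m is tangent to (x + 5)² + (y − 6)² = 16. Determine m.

m = 2 or m = 10

The line touches the circle iff its distance from (−5, 6) is 4:
|0·(−5) + 1·6 − m| / √1 = 4
|m − (6)| = 4, so m = 10 or m = 2.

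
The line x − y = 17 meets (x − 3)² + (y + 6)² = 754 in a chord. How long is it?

38√2

From the line, y = x − 17. Substituting:
2x² − 28x − 624 = 0  ⟹  x² − 14x − 312 = 0
x = 26 or x = −12, giving (26, 9) and (−12, −29).
|(26, 9) − (−12, −29)| = √((38)² + (38)²) = 38√2.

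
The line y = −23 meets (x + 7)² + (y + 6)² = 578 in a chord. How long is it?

Centre (−7, −6), r² = 578. Perpendicular distance d from centre to line = |17| / √1 = 17.
Chord = 2√(r² − d²) = 2·√(289) = 34.

34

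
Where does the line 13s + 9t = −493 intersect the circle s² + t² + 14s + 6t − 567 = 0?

(−31, −10) and (−22, −23)

Substitute t = (−493 − 13s)/9:
250s² + 13250s + 170500 = 0  ⟹  s² + 53s + 682 = 0
s = −22 or s = −31, giving (−22, −23) and (−31, −10).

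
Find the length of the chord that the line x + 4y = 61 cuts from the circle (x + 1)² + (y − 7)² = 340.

8√17

Centre (−1, 7), r² = 340. Perpendicular distance d from centre to line = |−34| / √17 = 34/√17.
Half the chord is √(r² − d²) = √(272), so the full chord is 8√17.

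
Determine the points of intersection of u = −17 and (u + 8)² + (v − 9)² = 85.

(−17, 7) and (−17, 11)

The line gives u = −17. Substituting into the circle:
v² − 18v + 77 = 0
v = 11 or v = 7, giving (−17, 11) and (−17, 7).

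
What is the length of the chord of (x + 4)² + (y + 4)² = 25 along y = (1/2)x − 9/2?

The distance from (−4, −4) to the line is 5/√5, and r² = 25.
Chord = 2√(r² − d²) = 2·√(20) = 4√5.

4√5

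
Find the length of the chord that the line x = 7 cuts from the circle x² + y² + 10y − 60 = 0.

12

The line gives x = 7. Substituting into the circle:
y² + 10y − 11 = 0
y = 1 or y = −11, giving (7, 1) and (7, −11).
|(7, 1) − (7, −11)| = √((0)² + (12)²) = 12.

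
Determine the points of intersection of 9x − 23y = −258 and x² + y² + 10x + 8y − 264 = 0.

(−21, 3) and (2, 12)

Substitute y = (258 + 9x)/23:
610x² + 11590x − 25620 = 0  ⟹  x² + 19x − 42 = 0
x = 2 or x = −21, giving (2, 12) and (−21, 3).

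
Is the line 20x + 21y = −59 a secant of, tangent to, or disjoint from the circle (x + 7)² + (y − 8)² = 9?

d² = (20·(−7) + 21·8 − (−59))²/841 = 9; r² = 9.
Since d² = r², the line is tangent.

tangent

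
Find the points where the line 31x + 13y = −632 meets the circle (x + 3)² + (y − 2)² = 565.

From the line, y = (−632 − 31x)/13. Substituting:
1130x² + 41810x + 339000 = 0  ⟹  x² + 37x + 300 = 0
x = −12 or x = −25, giving (−12, −20) and (−25, 11).

(−25, 11) and (−12, −20)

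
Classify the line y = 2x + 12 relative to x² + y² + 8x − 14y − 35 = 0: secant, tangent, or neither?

Centre (−4, 7), r² = 100. Distance² from centre to line = (−3)²/5 = 9/5.
Since d² < r², the line cuts the circle twice.

secant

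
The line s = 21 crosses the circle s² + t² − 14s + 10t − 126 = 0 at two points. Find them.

(21, −7) and (21, −3)

The line gives s = 21. Substituting into the circle:
t² + 10t + 21 = 0
t = −3 or t = −7, giving (21, −3) and (21, −7).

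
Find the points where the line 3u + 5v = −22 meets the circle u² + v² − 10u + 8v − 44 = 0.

(−4, −2) and (11, −11)

Express v = (−22 − 3u)/5 and substitute into the circle:
34u² − 238u − 1496 = 0  ⟹  u² − 7u − 44 = 0
u = 11 or u = −4, giving (11, −11) and (−4, −2).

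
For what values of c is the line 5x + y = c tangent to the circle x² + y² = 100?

c = ±10√26

Tangency holds when the distance from the centre (0, 0) to the line equals the radius 10:
|5·0 + 1·0 − c| / √26 = 10
|c| = 10√26.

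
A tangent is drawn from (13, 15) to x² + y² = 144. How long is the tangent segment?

5√10

The centre is (0, 0) and r = 12. The square of the distance from P to the centre is 169 + 225 = 394.
Power of the point: PT² = |PO|² − r² = 250, so PT = 5√10.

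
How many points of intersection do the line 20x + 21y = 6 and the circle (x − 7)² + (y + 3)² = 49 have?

2

Centre (7, −3), r² = 49. Distance² from centre to line = (71)²/841 = 5041/841.
Since d² < r², the line cuts the circle twice.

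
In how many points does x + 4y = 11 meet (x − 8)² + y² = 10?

2

Substituting the line into the circle gives 17x² − 278x + 985 = 0.
Discriminant = (−278)² − 4·17·(985) = 10304 > 0.
Two real roots: the line is a secant.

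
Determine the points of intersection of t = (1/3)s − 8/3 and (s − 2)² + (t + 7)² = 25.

(−1, −3) and (2, −2)

Express t = (−8 + s)/3 and substitute into the circle:
10s² − 10s − 20 = 0  ⟹  s² − s − 2 = 0
s = 2 or s = −1, giving (2, −2) and (−1, −3).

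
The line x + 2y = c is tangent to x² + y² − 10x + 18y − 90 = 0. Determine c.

The line touches the circle iff its distance from (5, −9) is 14:
|1·5 + 2·(−9) − c| / √5 = 14
|c − (−13)| = 14√5.

c = −13 ± 14√5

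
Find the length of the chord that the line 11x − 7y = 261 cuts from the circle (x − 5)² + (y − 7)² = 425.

Express y = (−261 + 11x)/7 and substitute into the circle:
170x² − 7310x + 76500 = 0  ⟹  x² − 43x + 450 = 0
x = 25 or x = 18, giving (25, 2) and (18, −9).
|(25, 2) − (18, −9)| = √((7)² + (11)²) = √170.

√170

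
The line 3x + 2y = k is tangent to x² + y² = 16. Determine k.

The line touches the circle iff its distance from (0, 0) is 4:
|3·0 + 2·0 − k| / √13 = 4
|k| = 4√13.

k = ±4√13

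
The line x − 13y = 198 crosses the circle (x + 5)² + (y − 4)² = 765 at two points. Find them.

Substitute y = (−198 + x)/13:
170x² + 1190x − 62560 = 0  ⟹  x² + 7x − 368 = 0
x = 16 or x = −23, giving (16, −14) and (−23, −17).

(−23, −17) and (16, −14)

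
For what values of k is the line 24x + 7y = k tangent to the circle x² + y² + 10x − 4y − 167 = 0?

k = −456 or k = 244

Tangency holds when the distance from the centre (−5, 2) to the line equals the radius 14:
|24·(−5) + 7·2 − k| / √625 = 14
|k − (−106)| = 14·25, so k = 244 or k = −456.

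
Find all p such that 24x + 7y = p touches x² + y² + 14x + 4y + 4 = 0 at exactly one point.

Tangency holds when the distance from the centre (−7, −2) to the line equals the radius 7:
|24·(−7) + 7·(−2) − p| / √625 = 7
|p − (−182)| = 7·25, so p = −7 or p = −357.

p = −357 or p = −7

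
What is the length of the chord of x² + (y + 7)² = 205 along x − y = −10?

The distance from (0, −7) to the line is 17/√2, and r² = 205.
Half the chord is √(r² − d²) = √(121/2), so the full chord is 11√2.

11√2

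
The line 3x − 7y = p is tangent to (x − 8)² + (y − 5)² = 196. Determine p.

p = −11 ± 14√58

For a tangent, require d(centre, line) = r = 14.
|3·8 − 7·5 − p| / √58 = 14
|p − (−11)| = 14√58.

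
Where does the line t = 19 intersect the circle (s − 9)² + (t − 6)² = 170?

(8, 19) and (10, 19)

From the line, t = 19. Substituting:
s² − 18s + 80 = 0
s = 10 or s = 8, giving (10, 19) and (8, 19).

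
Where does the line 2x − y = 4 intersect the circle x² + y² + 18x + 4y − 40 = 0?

From the line, y = 2x − 4. Substituting:
5x² + 10x − 40 = 0  ⟹  x² + 2x − 8 = 0
x = 2 or x = −4, giving (2, 0) and (−4, −12).

(−4, −12) and (2, 0)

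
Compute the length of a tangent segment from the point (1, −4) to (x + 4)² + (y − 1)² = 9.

√41

With centre O = (−4, 1), |OP|² = 50 and r² = 9.
The tangent meets the radius at right angles, so tangent² = |PO|² − r² = 50 − 9 = 41.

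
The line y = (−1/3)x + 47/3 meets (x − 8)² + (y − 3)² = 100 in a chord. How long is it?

2√10

Express y = (47 − x)/3 and substitute into the circle:
10x² − 220x + 1120 = 0  ⟹  x² − 22x + 112 = 0
x = 14 or x = 8, giving (14, 11) and (8, 13).
|(14, 11) − (8, 13)| = √((6)² + (−2)²) = 2√10.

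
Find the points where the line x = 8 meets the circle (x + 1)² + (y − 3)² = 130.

The line gives x = 8. Substituting into the circle:
y² − 6y − 40 = 0
y = 10 or y = −4, giving (8, 10) and (8, −4).

(8, −4) and (8, 10)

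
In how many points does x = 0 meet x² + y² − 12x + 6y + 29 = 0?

Substituting the line into the circle gives y² + 6y + 29 = 0.
Discriminant = (6)² − 4·1·(29) = −80 < 0.
No real roots: the line does not meet the circle.

0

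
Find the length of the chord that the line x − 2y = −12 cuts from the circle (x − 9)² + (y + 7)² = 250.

The distance from (9, −7) to the line is 35/√5, and r² = 250.
Chord = 2√(r² − d²) = 2·√(5) = 2√5.

2√5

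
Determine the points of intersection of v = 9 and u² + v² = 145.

From the line, v = 9. Substituting:
u² − 64 = 0
u = 8 or u = −8, giving (8, 9) and (−8, 9).

(−8, 9) and (8, 9)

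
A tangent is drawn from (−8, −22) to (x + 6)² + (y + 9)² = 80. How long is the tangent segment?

The centre is (−6, −9) and r = 4√5. The square of the distance from P to the centre is 4 + 169 = 173.
Power of the point: PT² = |PO|² − r² = 93, so PT = √93.

√93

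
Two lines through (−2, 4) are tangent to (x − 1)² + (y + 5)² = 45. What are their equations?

A line y − (4) = m(x − (−2)) is tangent when its distance from (1, −5) is 3√5:
(3m − (−9))² = 45(m² + 1)
2m² − 3m − 2 = 0, so m = −1/2 or m = 2.
With m = −1/2: x + 2y = 6. With m = 2: 2x − y = −8.

x + 2y = 6 and 2x − y = −8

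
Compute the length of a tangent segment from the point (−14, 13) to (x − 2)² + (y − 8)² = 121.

4√10

With centre O = (2, 8), |OP|² = 281 and r² = 121.
The tangent meets the radius at right angles, so tangent² = |PO|² − r² = 281 − 121 = 160.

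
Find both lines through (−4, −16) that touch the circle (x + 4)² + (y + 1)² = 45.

2x − y = 8 and 2x + y = −24

Write the tangent as mx − y + (−16 − m·(−4)) = 0 and set its distance from the centre to 3√5:
[m·(0) − (15)]² = 45(m² + 1)
m² − 4 = 0, so m = 2 or m = −2.
With m = 2: 2x − y = 8. With m = −2: 2x + y = −24.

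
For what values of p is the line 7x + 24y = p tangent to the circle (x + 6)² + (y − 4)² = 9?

p = −21 or p = 129

The line touches the circle iff its distance from (−6, 4) is 3:
|7·(−6) + 24·4 − p| / √625 = 3
|p − (54)| = 3·25, so p = 129 or p = −21.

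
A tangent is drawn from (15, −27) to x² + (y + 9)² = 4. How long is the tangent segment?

√545

The centre is (0, −9) and r = 2. The square of the distance from P to the centre is 225 + 324 = 549.
Power of the point: PT² = |PO|² − r² = 545, so PT = √545.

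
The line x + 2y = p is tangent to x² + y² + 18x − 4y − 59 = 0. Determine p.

Tangency holds when the distance from the centre (−9, 2) to the line equals the radius 12:
|1·(−9) + 2·2 − p| / √5 = 12
|p − (−5)| = 12√5.

p = −5 ± 12√5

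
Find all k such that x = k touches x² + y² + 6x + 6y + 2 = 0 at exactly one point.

For a tangent, require d(centre, line) = r = 4.
|1·(−3) + 0·(−3) − k| / √1 = 4
|k − (−3)| = 4, so k = 1 or k = −7.

k = −7 or k = 1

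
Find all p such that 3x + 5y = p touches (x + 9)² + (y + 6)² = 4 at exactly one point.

Tangency holds when the distance from the centre (−9, −6) to the line equals the radius 2:
|3·(−9) + 5·(−6) − p| / √34 = 2
|p − (−57)| = 2√34.

p = −57 ± 2√34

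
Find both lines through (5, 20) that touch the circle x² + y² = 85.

Write the tangent as mx − y + (20 − m·(5)) = 0 and set its distance from the centre to √85:
(−5m − (−20))² = 85(m² + 1)
12m² + 40m − 63 = 0, so m = 7/6 or m = −9/2.
With m = 7/6: 7x − 6y = −85. With m = −9/2: 9x + 2y = 85.

7x − 6y = −85 and 9x + 2y = 85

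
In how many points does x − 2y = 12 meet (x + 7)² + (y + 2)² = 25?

Substituting the line into the circle gives 5x² + 40x + 160 = 0.
Discriminant = (40)² − 4·5·(160) = −1600 < 0.
No real roots: the line does not meet the circle.

0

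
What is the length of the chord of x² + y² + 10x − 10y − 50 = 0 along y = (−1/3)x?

6√10

Express y = (−x)/3 and substitute into the circle:
10x² + 120x − 450 = 0  ⟹  x² + 12x − 45 = 0
x = 3 or x = −15, giving (3, −1) and (−15, 5).
|(3, −1) − (−15, 5)| = √((18)² + (−6)²) = 6√10.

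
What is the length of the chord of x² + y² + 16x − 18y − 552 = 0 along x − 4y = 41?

8√17

From the line, y = (−41 + x)/4. Substituting:
17x² + 102x − 4199 = 0  ⟹  x² + 6x − 247 = 0
x = 13 or x = −19, giving (13, −7) and (−19, −15).
Chord length = distance between (13, −7) and (−19, −15) = √1088 = 8√17.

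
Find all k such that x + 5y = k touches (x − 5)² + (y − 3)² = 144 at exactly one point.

k = 20 ± 12√26

The line touches the circle iff its distance from (5, 3) is 12:
|1·5 + 5·3 − k| / √26 = 12
|k − (20)| = 12√26.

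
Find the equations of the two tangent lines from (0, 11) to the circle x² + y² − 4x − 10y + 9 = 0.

Let a tangent through (0, 11) have slope m. Its distance from (2, 5) must equal 2√5:
[m·(2) − (−6)]² = 20(m² + 1)
2m² − 3m − 2 = 0, so m = 2 or m = −1/2.
Through (0, 11) these give 2x − y = −11 and x + 2y = 22.

2x − y = −11 and x + 2y = 22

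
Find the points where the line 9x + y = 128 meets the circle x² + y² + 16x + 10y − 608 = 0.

Substitute y = −9x + 128:
82x² − 2378x + 17056 = 0  ⟹  x² − 29x + 208 = 0
x = 16 or x = 13, giving (16, −16) and (13, 11).

(13, 11) and (16, −16)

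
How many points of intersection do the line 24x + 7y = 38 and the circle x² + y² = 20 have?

Substituting the line into the circle gives 625x² − 1824x + 464 = 0.
Δ = 3326976 − 1160000 = 2166976.
Two real roots: the line is a secant.

2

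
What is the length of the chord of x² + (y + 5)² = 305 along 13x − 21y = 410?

√610

Substitute y = (−410 + 13x)/21:
610x² − 7930x − 41480 = 0  ⟹  x² − 13x − 68 = 0
x = 17 or x = −4, giving (17, −9) and (−4, −22).
Chord length = distance between (17, −9) and (−4, −22) = √610 = √610.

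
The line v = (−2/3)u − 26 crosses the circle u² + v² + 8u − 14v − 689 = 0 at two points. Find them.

From the line, v = (−78 − 2u)/3. Substituting:
13u² + 468u + 3159 = 0  ⟹  u² + 36u + 243 = 0
u = −9 or u = −27, giving (−9, −20) and (−27, −8).

(−27, −8) and (−9, −20)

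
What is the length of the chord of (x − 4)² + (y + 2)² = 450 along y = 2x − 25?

From the line, y = 2x − 25. Substituting:
5x² − 100x + 95 = 0  ⟹  x² − 20x + 19 = 0
x = 19 or x = 1, giving (19, 13) and (1, −23).
Chord length = distance between (19, 13) and (1, −23) = √1620 = 18√5.

18√5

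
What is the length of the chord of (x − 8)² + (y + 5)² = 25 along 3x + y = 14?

Express y = −3x + 14 and substitute into the circle:
10x² − 130x + 400 = 0  ⟹  x² − 13x + 40 = 0
x = 8 or x = 5, giving (8, −10) and (5, −1).
Chord length = distance between (8, −10) and (5, −1) = √90 = 3√10.

3√10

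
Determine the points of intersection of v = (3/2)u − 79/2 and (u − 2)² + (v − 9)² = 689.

(19, −11) and (27, 1)

Substitute v = (−79 + 3u)/2:
13u² − 598u + 6669 = 0  ⟹  u² − 46u + 513 = 0
u = 27 or u = 19, giving (27, 1) and (19, −11).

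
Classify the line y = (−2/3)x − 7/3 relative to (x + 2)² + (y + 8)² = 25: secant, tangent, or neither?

neither

d² = (2·(−2) + 3·(−8) − (−7))²/13 = 441/13; r² = 25.
Since d² > r², the line lies outside the circle.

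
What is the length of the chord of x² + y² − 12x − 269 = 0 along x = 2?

34

Centre (6, 0), r² = 305. Perpendicular distance d from centre to line = |4| / √1 = 4.
Half the chord is √(r² − d²) = √(289), so the full chord is 34.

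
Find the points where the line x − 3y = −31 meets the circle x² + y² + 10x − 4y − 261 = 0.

Substitute y = (31 + x)/3:
10x² + 140x − 1760 = 0  ⟹  x² + 14x − 176 = 0
x = 8 or x = −22, giving (8, 13) and (−22, 3).

(−22, 3) and (8, 13)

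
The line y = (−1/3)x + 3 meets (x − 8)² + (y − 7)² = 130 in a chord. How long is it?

Express y = (9 − x)/3 and substitute into the circle:
10x² − 120x − 450 = 0  ⟹  x² − 12x − 45 = 0
x = 15 or x = −3, giving (15, −2) and (−3, 4).
|(15, −2) − (−3, 4)| = √((18)² + (−6)²) = 6√10.

6√10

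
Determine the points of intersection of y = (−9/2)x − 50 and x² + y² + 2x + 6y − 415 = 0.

From the line, y = (−100 − 9x)/2. Substituting:
85x² + 1700x + 7140 = 0  ⟹  x² + 20x + 84 = 0
x = −6 or x = −14, giving (−6, −23) and (−14, 13).

(−14, 13) and (−6, −23)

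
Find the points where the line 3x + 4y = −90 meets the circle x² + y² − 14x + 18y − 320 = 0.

(−14, −12) and (10, −30)

From the line, y = (−90 − 3x)/4. Substituting:
25x² + 100x − 3500 = 0  ⟹  x² + 4x − 140 = 0
x = 10 or x = −14, giving (10, −30) and (−14, −12).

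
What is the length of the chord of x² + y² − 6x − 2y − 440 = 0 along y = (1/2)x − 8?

Centre (3, 1), r² = 450. Perpendicular distance d from centre to line = |−15| / √5 = 15/√5.
Half the chord is √(r² − d²) = √(405), so the full chord is 18√5.

18√5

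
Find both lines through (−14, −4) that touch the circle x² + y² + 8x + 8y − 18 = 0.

Let a tangent through (−14, −4) have slope m. Its distance from (−4, −4) must equal 5√2:
(10m − (0))² = 50(m² + 1)
m² − 1 = 0, so m = −1 or m = 1.
With m = −1: x + y = −18. With m = 1: x − y = −10.

x + y = −18 and x − y = −10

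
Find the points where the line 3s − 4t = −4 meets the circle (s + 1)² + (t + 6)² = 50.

(−8, −5) and (0, 1)

From the line, t = (4 + 3s)/4. Substituting:
25s² + 200s = 0  ⟹  s² + 8s = 0
s = 0 or s = −8, giving (0, 1) and (−8, −5).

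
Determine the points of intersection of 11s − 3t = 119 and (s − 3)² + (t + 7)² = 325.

(4, −25) and (13, 8)

From the line, t = (−119 + 11s)/3. Substituting:
130s² − 2210s + 6760 = 0  ⟹  s² − 17s + 52 = 0
s = 13 or s = 4, giving (13, 8) and (4, −25).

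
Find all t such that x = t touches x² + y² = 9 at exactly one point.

Tangency holds when the distance from the centre (0, 0) to the line equals the radius 3:
|1·0 + 0·0 − t| / √1 = 3
|t| = 3, so t = 3 or t = −3.

t = −3 or t = 3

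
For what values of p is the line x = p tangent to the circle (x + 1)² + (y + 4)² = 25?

Tangency holds when the distance from the centre (−1, −4) to the line equals the radius 5:
|1·(−1) + 0·(−4) − p| / √1 = 5
|p − (−1)| = 5, so p = 4 or p = −6.

p = −6 or p = 4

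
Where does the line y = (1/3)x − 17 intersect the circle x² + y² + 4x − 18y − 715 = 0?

From the line, y = (−51 + x)/3. Substituting:
10x² − 120x − 1080 = 0  ⟹  x² − 12x − 108 = 0
x = 18 or x = −6, giving (18, −11) and (−6, −19).

(−6, −19) and (18, −11)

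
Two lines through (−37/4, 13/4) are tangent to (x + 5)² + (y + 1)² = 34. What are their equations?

5x − 3y = −56 and 3x − 5y = −44

A line y − (13/4) = m(x − (−37/4)) is tangent when its distance from (−5, −1) is √34:
(17/4m − (−17/4))² = 34(m² + 1)
15m² − 34m + 15 = 0, so m = 5/3 or m = 3/5.
With m = 5/3: 5x − 3y = −56. With m = 3/5: 3x − 5y = −44.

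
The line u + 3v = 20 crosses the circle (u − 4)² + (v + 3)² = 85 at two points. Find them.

Express v = (20 − u)/3 and substitute into the circle:
10u² − 130u + 220 = 0  ⟹  u² − 13u + 22 = 0
u = 11 or u = 2, giving (11, 3) and (2, 6).

(2, 6) and (11, 3)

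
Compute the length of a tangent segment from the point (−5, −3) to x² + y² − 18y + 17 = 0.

The centre is (0, 9) and r = 8. The square of the distance from P to the centre is 25 + 144 = 169.
Power of the point: PT² = |PO|² − r² = 105, so PT = √105.

√105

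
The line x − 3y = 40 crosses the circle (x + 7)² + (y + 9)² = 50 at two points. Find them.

Substitute y = (−40 + x)/3:
10x² + 100x + 160 = 0  ⟹  x² + 10x + 16 = 0
x = −2 or x = −8, giving (−2, −14) and (−8, −16).

(−8, −16) and (−2, −14)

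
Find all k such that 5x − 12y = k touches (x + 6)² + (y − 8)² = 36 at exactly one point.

k = −204 or k = −48

For a tangent, require d(centre, line) = r = 6.
|5·(−6) − 12·8 − k| / √169 = 6
|k − (−126)| = 6·13, so k = −48 or k = −204.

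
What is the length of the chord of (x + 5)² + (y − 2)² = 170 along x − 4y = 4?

6√17

The distance from (−5, 2) to the line is 17/√17, and r² = 170.
Chord = 2√(r² − d²) = 2·√(153) = 6√17.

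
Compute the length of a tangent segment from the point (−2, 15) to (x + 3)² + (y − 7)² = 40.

5

The centre is (−3, 7) and r = 2√10. The square of the distance from P to the centre is 1 + 64 = 65.
By the tangent–radius right angle, tangent length = √(|PO|² − r²) = √25 = 5.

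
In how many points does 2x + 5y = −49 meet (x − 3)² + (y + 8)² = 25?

Substituting the line into the circle gives 29x² − 114x − 319 = 0.
Discriminant = (−114)² − 4·29·(−319) = 50000 > 0.
Two real roots: the line is a secant.

2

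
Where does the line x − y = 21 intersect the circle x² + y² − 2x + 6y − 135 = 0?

(9, −12) and (10, −11)

Substitute y = x − 21:
2x² − 38x + 180 = 0  ⟹  x² − 19x + 90 = 0
x = 10 or x = 9, giving (10, −11) and (9, −12).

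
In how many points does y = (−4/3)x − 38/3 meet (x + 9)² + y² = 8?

2

Substituting the line into the circle gives 25x² + 466x + 2101 = 0.
Δ = 217156 − 210100 = 7056.
Two real roots: the line is a secant.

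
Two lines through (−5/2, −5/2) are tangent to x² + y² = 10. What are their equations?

Write the tangent as mx − y + (−5/2 − m·(−5/2)) = 0 and set its distance from the centre to √10:
(5/2m − (5/2))² = 10(m² + 1)
3m² + 10m + 3 = 0, so m = −3 or m = −1/3.
With m = −3: 3x + y = −10. With m = −1/3: x + 3y = −10.

3x + y = −10 and x + 3y = −10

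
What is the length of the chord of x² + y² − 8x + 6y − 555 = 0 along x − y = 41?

2√2

The distance from (4, −3) to the line is 34/√2, and r² = 580.
Chord = 2√(r² − d²) = 2·√(2) = 2√2.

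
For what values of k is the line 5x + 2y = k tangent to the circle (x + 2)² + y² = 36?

For a tangent, require d(centre, line) = r = 6.
|5·(−2) + 2·0 − k| / √29 = 6
|k − (−10)| = 6√29.

k = −10 ± 6√29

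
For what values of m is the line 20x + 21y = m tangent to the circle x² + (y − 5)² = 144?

m = −243 or m = 453

Tangency holds when the distance from the centre (0, 5) to the line equals the radius 12:
|20·0 + 21·5 − m| / √841 = 12
|m − (105)| = 12·29, so m = 453 or m = −243.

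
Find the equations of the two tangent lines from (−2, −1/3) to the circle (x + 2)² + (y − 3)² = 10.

Write the tangent as mx − y + (−1/3 − m·(−2)) = 0 and set its distance from the centre to √10:
(0m − (10/3))² = 10(m² + 1)
9m² − 1 = 0, so m = −1/3 or m = 1/3.
With m = −1/3: x + 3y = −3. With m = 1/3: x − 3y = −1.

x + 3y = −3 and x − 3y = −1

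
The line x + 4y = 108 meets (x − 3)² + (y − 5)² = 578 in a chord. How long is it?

6√17

Substitute y = (108 − x)/4:
17x² − 272x − 1360 = 0  ⟹  x² − 16x − 80 = 0
x = 20 or x = −4, giving (20, 22) and (−4, 28).
Chord length = distance between (20, 22) and (−4, 28) = √612 = 6√17.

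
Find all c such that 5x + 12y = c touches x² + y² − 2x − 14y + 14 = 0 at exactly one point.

c = 11 or c = 167

The line touches the circle iff its distance from (1, 7) is 6:
|5·1 + 12·7 − c| / √169 = 6
|c − (89)| = 6·13, so c = 167 or c = 11.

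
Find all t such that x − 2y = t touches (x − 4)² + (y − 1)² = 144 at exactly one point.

Tangency holds when the distance from the centre (4, 1) to the line equals the radius 12:
|1·4 − 2·1 − t| / √5 = 12
|t − (2)| = 12√5.

t = 2 ± 12√5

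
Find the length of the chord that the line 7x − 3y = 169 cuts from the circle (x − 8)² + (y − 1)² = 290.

From the line, y = (−169 + 7x)/3. Substituting:
58x² − 2552x + 27550 = 0  ⟹  x² − 44x + 475 = 0
x = 25 or x = 19, giving (25, 2) and (19, −12).
Chord length = distance between (25, 2) and (19, −12) = √232 = 2√58.

2√58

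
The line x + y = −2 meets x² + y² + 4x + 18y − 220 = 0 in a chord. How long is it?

From the line, y = −x − 2. Substituting:
2x² − 10x − 252 = 0  ⟹  x² − 5x − 126 = 0
x = 14 or x = −9, giving (14, −16) and (−9, 7).
|(14, −16) − (−9, 7)| = √((23)² + (−23)²) = 23√2.

23√2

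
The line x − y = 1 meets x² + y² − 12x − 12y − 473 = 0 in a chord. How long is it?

Express y = x − 1 and substitute into the circle:
2x² − 26x − 460 = 0  ⟹  x² − 13x − 230 = 0
x = 23 or x = −10, giving (23, 22) and (−10, −11).
Chord length = distance between (23, 22) and (−10, −11) = √2178 = 33√2.

33√2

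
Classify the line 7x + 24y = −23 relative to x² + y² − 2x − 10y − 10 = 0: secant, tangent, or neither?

tangent

d² = (7·1 + 24·5 − (−23))²/625 = 36; r² = 36.
Since d² = r², the line is tangent.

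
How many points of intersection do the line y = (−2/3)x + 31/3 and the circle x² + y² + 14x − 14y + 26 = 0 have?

2

d² = (2·(−7) + 3·7 − (31))²/13 = 576/13; r² = 72.
Since d² < r², the line cuts the circle twice.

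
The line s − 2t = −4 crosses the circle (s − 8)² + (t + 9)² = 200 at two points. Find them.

(−2, 1) and (6, 5)

From the line, t = (4 + s)/2. Substituting:
5s² − 20s − 60 = 0  ⟹  s² − 4s − 12 = 0
s = 6 or s = −2, giving (6, 5) and (−2, 1).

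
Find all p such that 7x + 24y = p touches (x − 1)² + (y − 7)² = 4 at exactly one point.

p = 125 or p = 225

Tangency holds when the distance from the centre (1, 7) to the line equals the radius 2:
|7·1 + 24·7 − p| / √625 = 2
|p − (175)| = 2·25, so p = 225 or p = 125.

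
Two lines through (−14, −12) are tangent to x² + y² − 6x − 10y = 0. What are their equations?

5x − 3y = −34 and 3x − 5y = 18

Write the tangent as mx − y + (−12 − m·(−14)) = 0 and set its distance from the centre to √34:
(17m − (17))² = 34(m² + 1)
15m² − 34m + 15 = 0, so m = 5/3 or m = 3/5.
With m = 5/3: 5x − 3y = −34. With m = 3/5: 3x − 5y = 18.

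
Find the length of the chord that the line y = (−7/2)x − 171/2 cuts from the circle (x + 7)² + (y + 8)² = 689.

6√53

Express y = (−171 − 7x)/2 and substitute into the circle:
53x² + 2226x + 21465 = 0  ⟹  x² + 42x + 405 = 0
x = −15 or x = −27, giving (−15, −33) and (−27, 9).
|(−15, −33) − (−27, 9)| = √((12)² + (−42)²) = 6√53.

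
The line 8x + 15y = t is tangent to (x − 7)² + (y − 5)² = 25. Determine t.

t = 46 or t = 216

For a tangent, require d(centre, line) = r = 5.
|8·7 + 15·5 − t| / √289 = 5
|t − (131)| = 5·17, so t = 216 or t = 46.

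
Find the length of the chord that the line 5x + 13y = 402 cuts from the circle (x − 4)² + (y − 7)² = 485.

Substitute y = (402 − 5x)/13:
194x² − 4462x + 17460 = 0  ⟹  x² − 23x + 90 = 0
x = 18 or x = 5, giving (18, 24) and (5, 29).
|(18, 24) − (5, 29)| = √((13)² + (−5)²) = √194.

√194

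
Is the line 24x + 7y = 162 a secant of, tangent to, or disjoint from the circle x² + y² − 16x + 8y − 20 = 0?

secant

Substituting the line into the circle gives 625x² − 9904x + 34336 = 0.
Δ = 98089216 − 85840000 = 12249216.
Two real roots: the line is a secant.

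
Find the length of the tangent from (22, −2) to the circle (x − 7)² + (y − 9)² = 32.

Centre (7, 9), r² = 32. |PO|² = (15)² + (−11)² = 346.
Power of the point: PT² = |PO|² − r² = 314, so PT = √314.

√314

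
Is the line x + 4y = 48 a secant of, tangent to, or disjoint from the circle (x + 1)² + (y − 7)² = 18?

d² = (1·(−1) + 4·7 − (48))²/17 = 441/17; r² = 18.
Since d² > r², the line lies outside the circle.

disjoint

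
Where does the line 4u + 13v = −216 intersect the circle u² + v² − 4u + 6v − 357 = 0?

Express v = (−216 − 4u)/13 and substitute into the circle:
185u² + 740u − 30525 = 0  ⟹  u² + 4u − 165 = 0
u = 11 or u = −15, giving (11, −20) and (−15, −12).

(−15, −12) and (11, −20)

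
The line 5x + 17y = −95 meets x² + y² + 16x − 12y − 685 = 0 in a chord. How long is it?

From the line, y = (−95 − 5x)/17. Substituting:
314x² + 6594x − 169560 = 0  ⟹  x² + 21x − 540 = 0
x = 15 or x = −36, giving (15, −10) and (−36, 5).
|(15, −10) − (−36, 5)| = √((51)² + (−15)²) = 3√314.

3√314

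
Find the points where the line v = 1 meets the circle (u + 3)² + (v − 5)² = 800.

Substitute v = 1:
u² + 6u − 775 = 0
u = 25 or u = −31, giving (25, 1) and (−31, 1).

(−31, 1) and (25, 1)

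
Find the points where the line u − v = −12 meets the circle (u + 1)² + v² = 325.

Express v = u + 12 and substitute into the circle:
2u² + 26u − 180 = 0  ⟹  u² + 13u − 90 = 0
u = 5 or u = −18, giving (5, 17) and (−18, −6).

(−18, −6) and (5, 17)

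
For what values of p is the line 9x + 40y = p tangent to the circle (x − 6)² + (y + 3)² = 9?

For a tangent, require d(centre, line) = r = 3.
|9·6 + 40·(−3) − p| / √1681 = 3
|p − (−66)| = 3·41, so p = 57 or p = −189.

p = −189 or p = 57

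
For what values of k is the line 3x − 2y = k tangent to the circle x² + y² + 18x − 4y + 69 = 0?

k = −31 ± 4√13

The line touches the circle iff its distance from (−9, 2) is 4:
|3·(−9) − 2·2 − k| / √13 = 4
|k − (−31)| = 4√13.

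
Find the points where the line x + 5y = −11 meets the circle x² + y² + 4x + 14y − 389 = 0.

Express y = (−11 − x)/5 and substitute into the circle:
26x² + 52x − 10374 = 0  ⟹  x² + 2x − 399 = 0
x = 19 or x = −21, giving (19, −6) and (−21, 2).

(−21, 2) and (19, −6)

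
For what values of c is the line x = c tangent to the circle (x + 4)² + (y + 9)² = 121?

c = −15 or c = 7

Tangency holds when the distance from the centre (−4, −9) to the line equals the radius 11:
|1·(−4) + 0·(−9) − c| / √1 = 11
|c − (−4)| = 11, so c = 7 or c = −15.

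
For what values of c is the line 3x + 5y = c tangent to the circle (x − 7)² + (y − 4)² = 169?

For a tangent, require d(centre, line) = r = 13.
|3·7 + 5·4 − c| / √34 = 13
|c − (41)| = 13√34.

c = 41 ± 13√34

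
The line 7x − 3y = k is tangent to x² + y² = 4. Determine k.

k = ±2√58

The line touches the circle iff its distance from (0, 0) is 2:
|7·0 − 3·0 − k| / √58 = 2
|k| = 2√58.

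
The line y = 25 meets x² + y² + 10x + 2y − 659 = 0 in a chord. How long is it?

6

The distance from (−5, −1) to the line is 26, and r² = 685.
Chord = 2√(r² − d²) = 2·√(9) = 6.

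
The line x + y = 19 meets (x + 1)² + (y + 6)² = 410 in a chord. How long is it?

12√2

Centre (−1, −6), r² = 410. Perpendicular distance d from centre to line = |−26| / √2 = 26/√2.
Half the chord is √(r² − d²) = √(72), so the full chord is 12√2.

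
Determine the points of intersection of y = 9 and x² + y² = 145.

From the line, y = 9. Substituting:
x² − 64 = 0
x = 8 or x = −8, giving (8, 9) and (−8, 9).

(−8, 9) and (8, 9)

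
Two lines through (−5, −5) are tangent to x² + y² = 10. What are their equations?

Let a tangent through (−5, −5) have slope m. Its distance from (0, 0) must equal √10:
[m·(5) − (5)]² = 10(m² + 1)
3m² − 10m + 3 = 0, so m = 1/3 or m = 3.
Through (−5, −5) these give x − 3y = 10 and 3x − y = −10.

x − 3y = 10 and 3x − y = −10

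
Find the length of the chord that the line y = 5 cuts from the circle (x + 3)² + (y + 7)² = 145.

2

Express y = 5 and substitute into the circle:
x² + 6x + 8 = 0
x = −2 or x = −4, giving (−2, 5) and (−4, 5).
Chord length = distance between (−2, 5) and (−4, 5) = √4 = 2.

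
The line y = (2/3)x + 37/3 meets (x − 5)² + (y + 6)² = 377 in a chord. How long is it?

4√13

The distance from (5, −6) to the line is 65/√13, and r² = 377.
Chord = 2√(r² − d²) = 2·√(52) = 4√13.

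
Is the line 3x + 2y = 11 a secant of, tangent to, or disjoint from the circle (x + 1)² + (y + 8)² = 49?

disjoint

Substituting the line into the circle gives 13x² − 154x + 537 = 0.
Discriminant = (−154)² − 4·13·(537) = −4208 < 0.
No real roots: the line does not meet the circle.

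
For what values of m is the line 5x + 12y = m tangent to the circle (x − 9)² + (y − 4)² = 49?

m = 2 or m = 184

The line touches the circle iff its distance from (9, 4) is 7:
|5·9 + 12·4 − m| / √169 = 7
|m − (93)| = 7·13, so m = 184 or m = 2.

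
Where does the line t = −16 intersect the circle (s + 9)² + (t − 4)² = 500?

Express t = −16 and substitute into the circle:
s² + 18s − 19 = 0
s = 1 or s = −19, giving (1, −16) and (−19, −16).

(−19, −16) and (1, −16)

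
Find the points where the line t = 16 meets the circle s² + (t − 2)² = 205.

(−3, 16) and (3, 16)

Substitute t = 16:
s² − 9 = 0
s = 3 or s = −3, giving (3, 16) and (−3, 16).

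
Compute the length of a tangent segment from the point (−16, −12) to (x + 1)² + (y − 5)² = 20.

√494

With centre O = (−1, 5), |OP|² = 514 and r² = 20.
Power of the point: PT² = |PO|² − r² = 494, so PT = √494.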